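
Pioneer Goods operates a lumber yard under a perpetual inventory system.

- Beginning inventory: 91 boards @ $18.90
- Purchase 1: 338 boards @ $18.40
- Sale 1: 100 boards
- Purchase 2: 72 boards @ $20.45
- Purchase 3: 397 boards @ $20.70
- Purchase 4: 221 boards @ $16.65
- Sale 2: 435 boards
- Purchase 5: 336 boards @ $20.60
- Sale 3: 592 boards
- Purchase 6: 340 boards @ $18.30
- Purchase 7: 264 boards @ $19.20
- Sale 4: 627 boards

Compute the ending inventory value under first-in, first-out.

Sale 1 (100) [FIFO — oldest first]: 91 @ $18.90 + 9 @ $18.40 = $1,885.50
Sale 2 (435) [FIFO — oldest first]: 329 @ $18.40 + 72 @ $20.45 + 34 @ $20.70 = $8,229.80
Sale 3 (592) [FIFO — oldest first]: 363 @ $20.70 + 221 @ $16.65 + 8 @ $20.60 = $11,358.55
Sale 4 (627) [FIFO — oldest first]: 328 @ $20.60 + 299 @ $18.30 = $12,228.50
Total COGS = $1,885.50 + $8,229.80 + $11,358.55 + $12,228.50 = $33,702.35
Ending inventory: 41 @ $18.30 + 264 @ $19.20 = $5,819.10
Check: goods available $39,521.45 = COGS $33,702.35 + ending $5,819.10

Ending inventory = $5,819.10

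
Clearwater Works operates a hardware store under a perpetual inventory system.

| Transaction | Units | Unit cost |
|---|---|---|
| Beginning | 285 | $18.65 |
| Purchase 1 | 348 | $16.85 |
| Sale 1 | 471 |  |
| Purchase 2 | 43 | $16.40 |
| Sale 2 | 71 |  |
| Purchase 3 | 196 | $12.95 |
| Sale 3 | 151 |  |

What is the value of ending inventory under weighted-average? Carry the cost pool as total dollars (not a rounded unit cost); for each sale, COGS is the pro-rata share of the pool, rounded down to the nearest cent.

Ending inventory = $2,641.22

After Beginning: 285 on hand, pool $5,315.25 (≈ $18.6500 each)
After Purchase 1: 633 on hand, pool $11,179.05 (≈ $17.6604 each)
Sale 1, sell 471: 471/633 × $11,179.05 → $8,318.06
After Purchase 2: 205 on hand, pool $3,566.19 (≈ $17.3960 each)
Sale 2, sell 71: 71/205 × $3,566.19 → $1,235.11
After Purchase 3: 330 on hand, pool $4,869.28 (≈ $14.7554 each)
Sale 3, sell 151: 151/330 × $4,869.28 → $2,228.06
Total COGS = $8,318.06 + $1,235.11 + $2,228.06 = $11,781.23
Ending inventory (cost pool remaining) = $2,641.22
Check: goods available $14,422.45 = COGS $11,781.23 + ending $2,641.22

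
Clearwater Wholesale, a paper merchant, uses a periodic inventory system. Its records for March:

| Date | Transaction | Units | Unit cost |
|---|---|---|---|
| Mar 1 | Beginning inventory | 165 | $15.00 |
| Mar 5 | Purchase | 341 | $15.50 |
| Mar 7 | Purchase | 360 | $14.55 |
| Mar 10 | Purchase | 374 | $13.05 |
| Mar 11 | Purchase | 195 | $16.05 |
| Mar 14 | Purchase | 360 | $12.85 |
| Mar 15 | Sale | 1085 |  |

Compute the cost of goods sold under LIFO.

Mar 15, 1085 sold [LIFO — newest first]: 360 @ $12.85 + 195 @ $16.05 + 374 @ $13.05 + 156 @ $14.55 = $14,906.25
Ending inventory: 165 @ $15.00 + 341 @ $15.50 + 204 @ $14.55 = $10,728.70

COGS = $14,906.25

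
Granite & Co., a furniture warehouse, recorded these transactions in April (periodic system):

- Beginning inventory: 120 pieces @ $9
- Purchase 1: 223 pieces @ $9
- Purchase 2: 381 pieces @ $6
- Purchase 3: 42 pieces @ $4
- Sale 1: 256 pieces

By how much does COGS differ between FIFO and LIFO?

FIFO COGS: 120 @ $9 + 136 @ $9 = $2,304
LIFO COGS: 42 @ $4 + 214 @ $6 = $1,452
Difference = |$2,304 − $1,452| = $852

$852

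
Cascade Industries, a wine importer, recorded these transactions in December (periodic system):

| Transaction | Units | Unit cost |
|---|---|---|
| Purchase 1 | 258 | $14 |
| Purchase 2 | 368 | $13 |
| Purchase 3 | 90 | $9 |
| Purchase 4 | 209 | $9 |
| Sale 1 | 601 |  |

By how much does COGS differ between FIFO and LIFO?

$1,454

FIFO COGS: 258 @ $14 + 343 @ $13 = $8,071
LIFO COGS: 209 @ $9 + 90 @ $9 + 302 @ $13 = $6,617
Difference = |$8,071 − $6,617| = $1,454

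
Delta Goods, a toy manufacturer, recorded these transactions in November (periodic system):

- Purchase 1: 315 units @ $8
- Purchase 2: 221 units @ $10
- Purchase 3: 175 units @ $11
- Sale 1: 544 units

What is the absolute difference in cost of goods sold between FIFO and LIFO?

$501

FIFO COGS: 315 @ $8 + 221 @ $10 + 8 @ $11 = $4,818
LIFO COGS: 175 @ $11 + 221 @ $10 + 148 @ $8 = $5,319
Difference = |$4,818 − $5,319| = $501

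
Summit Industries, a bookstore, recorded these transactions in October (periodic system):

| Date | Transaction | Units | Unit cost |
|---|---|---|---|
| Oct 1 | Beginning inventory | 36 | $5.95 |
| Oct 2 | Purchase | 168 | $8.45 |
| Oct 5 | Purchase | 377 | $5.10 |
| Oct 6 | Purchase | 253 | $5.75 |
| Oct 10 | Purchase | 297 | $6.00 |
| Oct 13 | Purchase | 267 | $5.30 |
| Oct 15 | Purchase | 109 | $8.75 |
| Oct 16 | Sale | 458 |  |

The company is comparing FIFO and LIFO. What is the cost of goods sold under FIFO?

COGS = $2,929.20

FIFO COGS: 36 @ $5.95 + 168 @ $8.45 + 254 @ $5.10 = $2,929.20
LIFO COGS: 109 @ $8.75 + 267 @ $5.30 + 82 @ $6.00 = $2,860.85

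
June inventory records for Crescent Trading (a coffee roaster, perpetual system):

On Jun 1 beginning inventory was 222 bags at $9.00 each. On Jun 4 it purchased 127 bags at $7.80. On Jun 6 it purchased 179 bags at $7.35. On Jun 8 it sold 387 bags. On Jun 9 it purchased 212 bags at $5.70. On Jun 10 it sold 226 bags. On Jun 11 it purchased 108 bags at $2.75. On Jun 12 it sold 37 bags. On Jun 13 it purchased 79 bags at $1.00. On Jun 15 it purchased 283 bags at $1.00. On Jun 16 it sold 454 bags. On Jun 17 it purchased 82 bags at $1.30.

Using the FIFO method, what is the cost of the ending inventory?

Ending inventory = $212.60

Jun 8, 387 sold [FIFO — oldest first]: 222 @ $9.00 + 127 @ $7.80 + 38 @ $7.35 = $3,267.90
Jun 10, 226 sold [FIFO — oldest first]: 141 @ $7.35 + 85 @ $5.70 = $1,520.85
Jun 12, 37 sold [FIFO — oldest first]: 37 @ $5.70 = $210.90
Jun 16, 454 sold [FIFO — oldest first]: 90 @ $5.70 + 108 @ $2.75 + 79 @ $1.00 + 177 @ $1.00 = $1,066.00
Total COGS = $3,267.90 + $1,520.85 + $210.90 + $1,066.00 = $6,065.65
Ending inventory: 106 @ $1.00 + 82 @ $1.30 = $212.60
Check: goods available $6,278.25 = COGS $6,065.65 + ending $212.60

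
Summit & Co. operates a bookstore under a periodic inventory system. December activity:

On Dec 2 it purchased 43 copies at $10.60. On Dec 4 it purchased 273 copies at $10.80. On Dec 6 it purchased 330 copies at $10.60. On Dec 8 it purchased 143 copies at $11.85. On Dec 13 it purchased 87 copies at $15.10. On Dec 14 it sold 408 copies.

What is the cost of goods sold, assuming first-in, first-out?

Dec 14, 408 sold [FIFO — oldest first]: 43 @ $10.60 + 273 @ $10.80 + 92 @ $10.60 = $4,379.40
Ending inventory: 238 @ $10.60 + 143 @ $11.85 + 87 @ $15.10 = $5,531.05
Check: goods available $9,910.45 = COGS $4,379.40 + ending $5,531.05

COGS = $4,379.40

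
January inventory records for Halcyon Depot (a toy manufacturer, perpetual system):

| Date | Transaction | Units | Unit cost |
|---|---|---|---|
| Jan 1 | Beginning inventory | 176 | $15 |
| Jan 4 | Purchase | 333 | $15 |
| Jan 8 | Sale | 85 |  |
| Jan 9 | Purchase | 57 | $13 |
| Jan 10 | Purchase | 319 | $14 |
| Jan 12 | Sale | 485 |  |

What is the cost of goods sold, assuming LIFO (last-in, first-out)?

Jan 8, 85 sold [LIFO — newest first]: 85 @ $15 = $1,275
Jan 12, 485 sold [LIFO — newest first]: 319 @ $14 + 57 @ $13 + 109 @ $15 = $6,842
Total COGS = $1,275 + $6,842 = $8,117
Ending inventory: 176 @ $15 + 139 @ $15 = $4,725

COGS = $8,117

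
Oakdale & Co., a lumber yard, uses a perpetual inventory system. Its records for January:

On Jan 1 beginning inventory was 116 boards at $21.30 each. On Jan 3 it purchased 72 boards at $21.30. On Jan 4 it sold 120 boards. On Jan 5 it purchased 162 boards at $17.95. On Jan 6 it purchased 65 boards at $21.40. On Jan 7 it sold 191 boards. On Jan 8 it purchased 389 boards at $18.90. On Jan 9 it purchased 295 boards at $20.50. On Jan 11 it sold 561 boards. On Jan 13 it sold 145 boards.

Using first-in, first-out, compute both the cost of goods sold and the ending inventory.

Jan 4, 120 sold [FIFO — oldest first]: 116 @ $21.30 + 4 @ $21.30 = $2,556.00
Jan 7, 191 sold [FIFO — oldest first]: 68 @ $21.30 + 123 @ $17.95 = $3,656.25
Jan 11, 561 sold [FIFO — oldest first]: 39 @ $17.95 + 65 @ $21.40 + 389 @ $18.90 + 68 @ $20.50 = $10,837.15
Jan 13, 145 sold [FIFO — oldest first]: 145 @ $20.50 = $2,972.50
Total COGS = $2,556.00 + $3,656.25 + $10,837.15 + $2,972.50 = $20,021.90
Ending inventory: 82 @ $20.50 = $1,681.00

COGS = $20,021.90; ending inventory = $1,681.00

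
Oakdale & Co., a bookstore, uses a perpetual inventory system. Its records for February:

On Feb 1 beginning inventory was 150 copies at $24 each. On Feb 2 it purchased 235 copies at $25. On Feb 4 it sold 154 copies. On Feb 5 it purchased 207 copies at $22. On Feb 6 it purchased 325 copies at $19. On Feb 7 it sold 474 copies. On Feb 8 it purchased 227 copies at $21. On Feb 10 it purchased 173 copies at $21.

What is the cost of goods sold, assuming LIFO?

COGS = $13,303

Feb 4, 154 sold [LIFO — newest first]: 154 @ $25 = $3,850
Feb 7, 474 sold [LIFO — newest first]: 325 @ $19 + 149 @ $22 = $9,453
Total COGS = $3,850 + $9,453 = $13,303
Ending inventory: 150 @ $24 + 81 @ $25 + 58 @ $22 + 227 @ $21 + 173 @ $21 = $15,301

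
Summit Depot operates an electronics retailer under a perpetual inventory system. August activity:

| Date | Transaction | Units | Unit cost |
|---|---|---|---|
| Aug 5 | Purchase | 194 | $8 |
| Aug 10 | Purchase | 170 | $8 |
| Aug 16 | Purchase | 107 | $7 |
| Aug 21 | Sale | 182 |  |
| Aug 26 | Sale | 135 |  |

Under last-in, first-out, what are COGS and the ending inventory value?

Aug 21, 182 sold [LIFO — newest first]: 107 @ $7 + 75 @ $8 = $1,349
Aug 26, 135 sold [LIFO — newest first]: 95 @ $8 + 40 @ $8 = $1,080
Total COGS = $1,349 + $1,080 = $2,429
Ending inventory: 154 @ $8 = $1,232
Check: goods available $3,661 = COGS $2,429 + ending $1,232

COGS = $2,429; ending inventory = $1,232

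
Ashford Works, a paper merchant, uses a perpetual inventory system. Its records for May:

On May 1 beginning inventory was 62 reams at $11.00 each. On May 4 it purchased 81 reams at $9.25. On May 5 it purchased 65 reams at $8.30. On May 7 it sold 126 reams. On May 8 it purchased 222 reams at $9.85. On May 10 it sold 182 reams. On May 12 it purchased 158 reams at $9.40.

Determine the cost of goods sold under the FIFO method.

May 7, 126 sold [FIFO — oldest first]: 62 @ $11.00 + 64 @ $9.25 = $1,274.00
May 10, 182 sold [FIFO — oldest first]: 17 @ $9.25 + 65 @ $8.30 + 100 @ $9.85 = $1,681.75
Total COGS = $1,274.00 + $1,681.75 = $2,955.75
Ending inventory: 122 @ $9.85 + 158 @ $9.40 = $2,686.90
Check: goods available $5,642.65 = COGS $2,955.75 + ending $2,686.90

COGS = $2,955.75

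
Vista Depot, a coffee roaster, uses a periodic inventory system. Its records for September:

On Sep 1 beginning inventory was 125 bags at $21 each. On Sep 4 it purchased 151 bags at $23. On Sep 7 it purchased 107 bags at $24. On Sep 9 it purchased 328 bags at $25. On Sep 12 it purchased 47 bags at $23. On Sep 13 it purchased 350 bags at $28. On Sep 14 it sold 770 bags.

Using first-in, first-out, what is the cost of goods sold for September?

COGS = $18,283

Sep 14, 770 sold [FIFO — oldest first]: 125 @ $21 + 151 @ $23 + 107 @ $24 + 328 @ $25 + 47 @ $23 + 12 @ $28 = $18,283
Ending inventory: 338 @ $28 = $9,464
Check: goods available $27,747 = COGS $18,283 + ending $9,464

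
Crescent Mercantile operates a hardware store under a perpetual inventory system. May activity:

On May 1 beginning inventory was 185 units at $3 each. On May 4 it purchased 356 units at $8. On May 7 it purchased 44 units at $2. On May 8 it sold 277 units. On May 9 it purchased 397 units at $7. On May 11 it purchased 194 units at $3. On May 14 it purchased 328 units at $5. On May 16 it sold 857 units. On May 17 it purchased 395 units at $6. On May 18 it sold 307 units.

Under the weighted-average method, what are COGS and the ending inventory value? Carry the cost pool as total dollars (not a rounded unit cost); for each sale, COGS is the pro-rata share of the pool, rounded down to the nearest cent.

COGS = $8,208.41; ending inventory = $2,653.59

After May 1: 185 on hand, pool $555.00 (≈ $3.0000 each)
After May 4: 541 on hand, pool $3,403.00 (≈ $6.2902 each)
After May 7: 585 on hand, pool $3,491.00 (≈ $5.9675 each)
May 8, sell 277: 277/585 × $3,491.00 → $1,653.00
After May 9: 705 on hand, pool $4,617.00 (≈ $6.5489 each)
After May 11: 899 on hand, pool $5,199.00 (≈ $5.7831 each)
After May 14: 1227 on hand, pool $6,839.00 (≈ $5.5738 each)
May 16, sell 857: 857/1227 × $6,839.00 → $4,776.70
After May 17: 765 on hand, pool $4,432.30 (≈ $5.7939 each)
May 18, sell 307: 307/765 × $4,432.30 → $1,778.71
Total COGS = $1,653.00 + $4,776.70 + $1,778.71 = $8,208.41
Ending inventory (cost pool remaining) = $2,653.59
Check: goods available $10,862.00 = COGS $8,208.41 + ending $2,653.59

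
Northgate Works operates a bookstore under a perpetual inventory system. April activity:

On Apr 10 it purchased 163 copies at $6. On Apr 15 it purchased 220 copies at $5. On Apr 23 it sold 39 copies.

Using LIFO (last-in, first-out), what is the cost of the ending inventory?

Ending inventory = $1,883

Apr 23, 39 sold [LIFO — newest first]: 39 @ $5 = $195
Ending inventory: 163 @ $6 + 181 @ $5 = $1,883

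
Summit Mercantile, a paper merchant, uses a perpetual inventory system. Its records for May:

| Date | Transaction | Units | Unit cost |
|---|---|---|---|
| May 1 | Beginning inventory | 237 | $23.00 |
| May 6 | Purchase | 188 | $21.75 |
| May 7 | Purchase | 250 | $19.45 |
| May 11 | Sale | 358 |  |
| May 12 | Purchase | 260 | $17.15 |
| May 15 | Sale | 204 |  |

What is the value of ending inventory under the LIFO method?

May 11, 358 sold [LIFO — newest first]: 250 @ $19.45 + 108 @ $21.75 = $7,211.50
May 15, 204 sold [LIFO — newest first]: 204 @ $17.15 = $3,498.60
Total COGS = $7,211.50 + $3,498.60 = $10,710.10
Ending inventory: 237 @ $23.00 + 80 @ $21.75 + 56 @ $17.15 = $8,151.40

Ending inventory = $8,151.40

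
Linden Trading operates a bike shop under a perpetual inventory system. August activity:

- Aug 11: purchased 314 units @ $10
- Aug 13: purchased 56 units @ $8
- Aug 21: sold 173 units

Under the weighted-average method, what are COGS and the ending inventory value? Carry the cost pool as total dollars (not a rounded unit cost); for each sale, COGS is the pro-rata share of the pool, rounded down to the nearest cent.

After Aug 11: 314 on hand, pool $3,140.00 (≈ $10.0000 each)
After Aug 13: 370 on hand, pool $3,588.00 (≈ $9.6973 each)
Aug 21, sell 173: 173/370 × $3,588.00 → $1,677.63
Ending inventory (cost pool remaining) = $1,910.37

COGS = $1,677.63; ending inventory = $1,910.37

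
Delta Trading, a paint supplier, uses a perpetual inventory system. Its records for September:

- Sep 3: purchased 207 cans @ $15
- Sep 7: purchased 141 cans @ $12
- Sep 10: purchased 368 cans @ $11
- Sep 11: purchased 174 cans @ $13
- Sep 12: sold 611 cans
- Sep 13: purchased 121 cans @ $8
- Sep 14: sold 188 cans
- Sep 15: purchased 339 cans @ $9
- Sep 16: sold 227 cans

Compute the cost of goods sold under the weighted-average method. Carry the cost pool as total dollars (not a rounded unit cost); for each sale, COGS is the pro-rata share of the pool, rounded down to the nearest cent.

After Sep 3: 207 on hand, pool $3,105.00 (≈ $15.0000 each)
After Sep 7: 348 on hand, pool $4,797.00 (≈ $13.7845 each)
After Sep 10: 716 on hand, pool $8,845.00 (≈ $12.3534 each)
After Sep 11: 890 on hand, pool $11,107.00 (≈ $12.4798 each)
Sep 12, sell 611: 611/890 × $11,107.00 → $7,625.14
After Sep 13: 400 on hand, pool $4,449.86 (≈ $11.1246 each)
Sep 14, sell 188: 188/400 × $4,449.86 → $2,091.43
After Sep 15: 551 on hand, pool $5,409.43 (≈ $9.8175 each)
Sep 16, sell 227: 227/551 × $5,409.43 → $2,228.56
Total COGS = $7,625.14 + $2,091.43 + $2,228.56 = $11,945.13
Ending inventory (cost pool remaining) = $3,180.87
Check: goods available $15,126.00 = COGS $11,945.13 + ending $3,180.87

COGS = $11,945.13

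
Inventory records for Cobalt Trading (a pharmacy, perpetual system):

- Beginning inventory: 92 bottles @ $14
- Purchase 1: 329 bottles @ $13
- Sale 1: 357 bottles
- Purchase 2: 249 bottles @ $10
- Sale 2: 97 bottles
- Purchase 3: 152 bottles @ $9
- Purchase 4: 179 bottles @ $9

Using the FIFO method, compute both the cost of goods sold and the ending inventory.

COGS = $5,895; ending inventory = $5,139

Sale 1 (357) [FIFO — oldest first]: 92 @ $14 + 265 @ $13 = $4,733
Sale 2 (97) [FIFO — oldest first]: 64 @ $13 + 33 @ $10 = $1,162
Total COGS = $4,733 + $1,162 = $5,895
Ending inventory: 216 @ $10 + 152 @ $9 + 179 @ $9 = $5,139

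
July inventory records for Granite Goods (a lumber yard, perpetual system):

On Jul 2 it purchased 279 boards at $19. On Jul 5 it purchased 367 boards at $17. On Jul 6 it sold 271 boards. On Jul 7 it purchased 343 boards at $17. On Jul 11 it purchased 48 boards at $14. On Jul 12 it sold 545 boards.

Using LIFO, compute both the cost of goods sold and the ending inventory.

Jul 6, 271 sold [LIFO — newest first]: 271 @ $17 = $4,607
Jul 12, 545 sold [LIFO — newest first]: 48 @ $14 + 343 @ $17 + 96 @ $17 + 58 @ $19 = $9,237
Total COGS = $4,607 + $9,237 = $13,844
Ending inventory: 221 @ $19 = $4,199
Check: goods available $18,043 = COGS $13,844 + ending $4,199

COGS = $13,844; ending inventory = $4,199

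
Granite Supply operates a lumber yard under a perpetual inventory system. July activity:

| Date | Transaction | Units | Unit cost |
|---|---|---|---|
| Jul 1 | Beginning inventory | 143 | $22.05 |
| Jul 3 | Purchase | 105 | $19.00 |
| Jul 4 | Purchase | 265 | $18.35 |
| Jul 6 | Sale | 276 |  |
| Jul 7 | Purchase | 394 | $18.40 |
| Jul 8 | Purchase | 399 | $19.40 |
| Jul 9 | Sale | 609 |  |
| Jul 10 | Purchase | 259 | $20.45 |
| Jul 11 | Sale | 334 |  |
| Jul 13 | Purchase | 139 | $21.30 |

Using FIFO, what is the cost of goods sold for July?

COGS = $23,313.30

Jul 6, 276 sold [FIFO — oldest first]: 143 @ $22.05 + 105 @ $19.00 + 28 @ $18.35 = $5,661.95
Jul 9, 609 sold [FIFO — oldest first]: 237 @ $18.35 + 372 @ $18.40 = $11,193.75
Jul 11, 334 sold [FIFO — oldest first]: 22 @ $18.40 + 312 @ $19.40 = $6,457.60
Total COGS = $5,661.95 + $11,193.75 + $6,457.60 = $23,313.30
Ending inventory: 87 @ $19.40 + 259 @ $20.45 + 139 @ $21.30 = $9,945.05
Check: goods available $33,258.35 = COGS $23,313.30 + ending $9,945.05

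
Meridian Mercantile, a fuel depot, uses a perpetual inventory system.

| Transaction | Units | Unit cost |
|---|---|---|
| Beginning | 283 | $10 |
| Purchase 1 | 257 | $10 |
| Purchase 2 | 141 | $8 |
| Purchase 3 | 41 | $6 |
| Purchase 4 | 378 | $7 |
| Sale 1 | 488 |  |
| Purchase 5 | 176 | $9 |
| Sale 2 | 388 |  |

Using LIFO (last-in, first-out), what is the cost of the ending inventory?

Ending inventory = $4,000

Sale 1 (488) [LIFO — newest first]: 378 @ $7 + 41 @ $6 + 69 @ $8 = $3,444
Sale 2 (388) [LIFO — newest first]: 176 @ $9 + 72 @ $8 + 140 @ $10 = $3,560
Total COGS = $3,444 + $3,560 = $7,004
Ending inventory: 283 @ $10 + 117 @ $10 = $4,000
Check: goods available $11,004 = COGS $7,004 + ending $4,000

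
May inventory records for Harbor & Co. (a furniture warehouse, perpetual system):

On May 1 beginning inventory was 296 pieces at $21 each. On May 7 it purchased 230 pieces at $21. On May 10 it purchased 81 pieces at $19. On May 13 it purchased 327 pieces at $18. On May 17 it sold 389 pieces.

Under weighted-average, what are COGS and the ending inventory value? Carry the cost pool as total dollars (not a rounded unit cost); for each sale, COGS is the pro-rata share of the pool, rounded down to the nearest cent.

After May 1: 296 on hand, pool $6,216.00 (≈ $21.0000 each)
After May 7: 526 on hand, pool $11,046.00 (≈ $21.0000 each)
After May 10: 607 on hand, pool $12,585.00 (≈ $20.7331 each)
After May 13: 934 on hand, pool $18,471.00 (≈ $19.7762 each)
May 17, sell 389: 389/934 × $18,471.00 → $7,692.95
Ending inventory (cost pool remaining) = $10,778.05

COGS = $7,692.95; ending inventory = $10,778.05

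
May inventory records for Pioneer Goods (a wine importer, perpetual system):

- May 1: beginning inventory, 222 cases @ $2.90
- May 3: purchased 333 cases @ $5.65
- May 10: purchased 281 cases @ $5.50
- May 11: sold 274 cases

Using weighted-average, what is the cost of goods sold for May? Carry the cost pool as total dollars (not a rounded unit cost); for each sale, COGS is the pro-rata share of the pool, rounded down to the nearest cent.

COGS = $1,334.19

After May 1: 222 on hand, pool $643.80 (≈ $2.9000 each)
After May 3: 555 on hand, pool $2,525.25 (≈ $4.5500 each)
After May 10: 836 on hand, pool $4,070.75 (≈ $4.8693 each)
May 11, sell 274: 274/836 × $4,070.75 → $1,334.19
Ending inventory (cost pool remaining) = $2,736.56
Check: goods available $4,070.75 = COGS $1,334.19 + ending $2,736.56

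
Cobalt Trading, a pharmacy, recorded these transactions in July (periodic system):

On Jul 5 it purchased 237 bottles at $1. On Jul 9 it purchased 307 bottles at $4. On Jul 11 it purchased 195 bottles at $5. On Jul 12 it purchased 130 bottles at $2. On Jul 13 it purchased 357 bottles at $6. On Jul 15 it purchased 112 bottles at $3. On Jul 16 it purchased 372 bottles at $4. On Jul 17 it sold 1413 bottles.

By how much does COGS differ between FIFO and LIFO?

$711

FIFO COGS: 237 @ $1 + 307 @ $4 + 195 @ $5 + 130 @ $2 + 357 @ $6 + 112 @ $3 + 75 @ $4 = $5,478
LIFO COGS: 372 @ $4 + 112 @ $3 + 357 @ $6 + 130 @ $2 + 195 @ $5 + 247 @ $4 = $6,189
Difference = |$5,478 − $6,189| = $711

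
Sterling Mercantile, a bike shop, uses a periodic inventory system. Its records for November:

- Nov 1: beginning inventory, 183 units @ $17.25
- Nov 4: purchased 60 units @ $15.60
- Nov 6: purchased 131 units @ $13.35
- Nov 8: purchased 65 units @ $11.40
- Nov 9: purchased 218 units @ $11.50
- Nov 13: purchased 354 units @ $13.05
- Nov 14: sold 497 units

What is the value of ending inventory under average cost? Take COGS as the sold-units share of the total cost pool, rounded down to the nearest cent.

Nov 14, sell 497: 497/1011 × $13,709.30 → $6,739.38
Ending inventory (cost pool remaining) = $6,969.92

Ending inventory = $6,969.92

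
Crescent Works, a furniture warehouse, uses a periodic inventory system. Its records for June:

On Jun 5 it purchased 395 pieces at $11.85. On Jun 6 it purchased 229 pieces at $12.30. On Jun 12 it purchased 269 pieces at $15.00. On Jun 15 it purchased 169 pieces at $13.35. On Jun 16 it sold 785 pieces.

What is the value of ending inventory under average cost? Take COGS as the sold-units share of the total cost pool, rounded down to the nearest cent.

Ending inventory = $3,596.47

Jun 16, sell 785: 785/1062 × $13,788.60 → $10,192.13
Ending inventory (cost pool remaining) = $3,596.47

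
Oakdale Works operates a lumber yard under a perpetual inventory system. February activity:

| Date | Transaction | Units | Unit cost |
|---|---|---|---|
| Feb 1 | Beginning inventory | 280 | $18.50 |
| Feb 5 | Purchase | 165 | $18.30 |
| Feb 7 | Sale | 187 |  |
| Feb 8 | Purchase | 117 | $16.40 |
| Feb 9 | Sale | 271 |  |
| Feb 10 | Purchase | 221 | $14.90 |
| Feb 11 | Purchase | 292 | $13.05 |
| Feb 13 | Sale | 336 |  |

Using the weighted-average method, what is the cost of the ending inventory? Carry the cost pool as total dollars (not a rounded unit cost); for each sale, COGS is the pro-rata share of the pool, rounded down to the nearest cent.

Ending inventory = $4,077.95

After Feb 1: 280 on hand, pool $5,180.00 (≈ $18.5000 each)
After Feb 5: 445 on hand, pool $8,199.50 (≈ $18.4258 each)
Feb 7, sell 187: 187/445 × $8,199.50 → $3,445.63
After Feb 8: 375 on hand, pool $6,672.67 (≈ $17.7938 each)
Feb 9, sell 271: 271/375 × $6,672.67 → $4,822.11
After Feb 10: 325 on hand, pool $5,143.46 (≈ $15.8260 each)
After Feb 11: 617 on hand, pool $8,954.06 (≈ $14.5123 each)
Feb 13, sell 336: 336/617 × $8,954.06 → $4,876.11
Total COGS = $3,445.63 + $4,822.11 + $4,876.11 = $13,143.85
Ending inventory (cost pool remaining) = $4,077.95
Check: goods available $17,221.80 = COGS $13,143.85 + ending $4,077.95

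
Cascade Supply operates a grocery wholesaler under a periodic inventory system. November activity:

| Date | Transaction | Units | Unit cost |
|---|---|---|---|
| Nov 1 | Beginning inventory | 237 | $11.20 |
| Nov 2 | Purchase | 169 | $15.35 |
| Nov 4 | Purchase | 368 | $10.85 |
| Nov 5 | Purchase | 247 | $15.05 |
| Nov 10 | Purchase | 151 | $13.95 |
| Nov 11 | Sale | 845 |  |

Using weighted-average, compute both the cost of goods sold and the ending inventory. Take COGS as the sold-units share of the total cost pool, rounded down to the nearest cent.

COGS = $10,861.81; ending inventory = $4,203.34

Nov 11, sell 845: 845/1172 × $15,065.15 → $10,861.81
Ending inventory (cost pool remaining) = $4,203.34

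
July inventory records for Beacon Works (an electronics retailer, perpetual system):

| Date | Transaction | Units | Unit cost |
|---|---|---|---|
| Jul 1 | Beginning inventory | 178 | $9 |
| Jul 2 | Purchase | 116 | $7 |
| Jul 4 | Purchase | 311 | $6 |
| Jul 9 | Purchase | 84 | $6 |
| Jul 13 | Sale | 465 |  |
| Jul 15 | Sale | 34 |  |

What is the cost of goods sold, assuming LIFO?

Jul 13, 465 sold [LIFO — newest first]: 84 @ $6 + 311 @ $6 + 70 @ $7 = $2,860
Jul 15, 34 sold [LIFO — newest first]: 34 @ $7 = $238
Total COGS = $2,860 + $238 = $3,098
Ending inventory: 178 @ $9 + 12 @ $7 = $1,686
Check: goods available $4,784 = COGS $3,098 + ending $1,686

COGS = $3,098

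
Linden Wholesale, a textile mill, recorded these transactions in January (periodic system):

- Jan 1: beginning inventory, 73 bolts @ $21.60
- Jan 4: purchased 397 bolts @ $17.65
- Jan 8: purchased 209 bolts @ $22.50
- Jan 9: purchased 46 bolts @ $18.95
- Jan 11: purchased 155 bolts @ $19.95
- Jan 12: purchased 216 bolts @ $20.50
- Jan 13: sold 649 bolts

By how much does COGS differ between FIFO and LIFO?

FIFO COGS: 73 @ $21.60 + 397 @ $17.65 + 179 @ $22.50 = $12,611.35
LIFO COGS: 216 @ $20.50 + 155 @ $19.95 + 46 @ $18.95 + 209 @ $22.50 + 23 @ $17.65 = $13,500.40
Difference = |$12,611.35 − $13,500.40| = $889.05

$889.05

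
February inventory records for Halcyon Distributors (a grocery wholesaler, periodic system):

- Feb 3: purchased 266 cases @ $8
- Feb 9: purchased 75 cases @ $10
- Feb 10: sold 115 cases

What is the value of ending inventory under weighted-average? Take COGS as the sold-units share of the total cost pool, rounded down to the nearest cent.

Feb 10, sell 115: 115/341 × $2,878.00 → $970.58
Ending inventory (cost pool remaining) = $1,907.42

Ending inventory = $1,907.42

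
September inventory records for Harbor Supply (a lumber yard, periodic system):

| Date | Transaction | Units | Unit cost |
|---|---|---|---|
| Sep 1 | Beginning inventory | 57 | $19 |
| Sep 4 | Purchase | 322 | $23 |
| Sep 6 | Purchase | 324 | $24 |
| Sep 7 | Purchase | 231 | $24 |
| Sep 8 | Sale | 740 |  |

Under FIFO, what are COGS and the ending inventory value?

COGS = $17,153; ending inventory = $4,656

Sep 8, 740 sold [FIFO — oldest first]: 57 @ $19 + 322 @ $23 + 324 @ $24 + 37 @ $24 = $17,153
Ending inventory: 194 @ $24 = $4,656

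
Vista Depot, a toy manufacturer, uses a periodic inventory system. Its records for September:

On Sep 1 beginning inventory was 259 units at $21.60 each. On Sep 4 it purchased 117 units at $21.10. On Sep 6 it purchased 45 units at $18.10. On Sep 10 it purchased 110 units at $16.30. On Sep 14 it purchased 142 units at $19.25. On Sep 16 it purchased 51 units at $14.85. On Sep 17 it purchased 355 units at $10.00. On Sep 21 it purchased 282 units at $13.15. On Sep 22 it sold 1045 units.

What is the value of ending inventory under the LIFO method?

Ending inventory = $6,797.10

Sep 22, 1045 sold [LIFO — newest first]: 282 @ $13.15 + 355 @ $10.00 + 51 @ $14.85 + 142 @ $19.25 + 110 @ $16.30 + 45 @ $18.10 + 60 @ $21.10 = $14,622.65
Ending inventory: 259 @ $21.60 + 57 @ $21.10 = $6,797.10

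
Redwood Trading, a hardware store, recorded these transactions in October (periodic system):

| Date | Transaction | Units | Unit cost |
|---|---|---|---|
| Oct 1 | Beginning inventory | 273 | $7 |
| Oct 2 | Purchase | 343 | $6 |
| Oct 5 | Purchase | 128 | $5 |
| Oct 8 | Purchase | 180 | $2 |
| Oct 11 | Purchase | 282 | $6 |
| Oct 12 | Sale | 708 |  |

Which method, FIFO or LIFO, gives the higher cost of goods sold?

FIFO

FIFO COGS: 273 @ $7 + 343 @ $6 + 92 @ $5 = $4,429
LIFO COGS: 282 @ $6 + 180 @ $2 + 128 @ $5 + 118 @ $6 = $3,400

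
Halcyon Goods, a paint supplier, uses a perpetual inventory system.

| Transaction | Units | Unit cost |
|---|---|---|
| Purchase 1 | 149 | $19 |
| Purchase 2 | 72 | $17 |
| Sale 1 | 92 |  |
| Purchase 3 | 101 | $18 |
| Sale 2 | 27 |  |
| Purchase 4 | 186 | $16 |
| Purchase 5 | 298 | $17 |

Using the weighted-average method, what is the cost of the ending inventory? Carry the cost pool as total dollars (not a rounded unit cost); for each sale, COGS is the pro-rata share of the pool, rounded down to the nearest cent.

Ending inventory = $11,735.68

After Purchase 1: 149 on hand, pool $2,831.00 (≈ $19.0000 each)
After Purchase 2: 221 on hand, pool $4,055.00 (≈ $18.3484 each)
Sale 1, sell 92: 92/221 × $4,055.00 → $1,688.05
After Purchase 3: 230 on hand, pool $4,184.95 (≈ $18.1954 each)
Sale 2, sell 27: 27/230 × $4,184.95 → $491.27
After Purchase 4: 389 on hand, pool $6,669.68 (≈ $17.1457 each)
After Purchase 5: 687 on hand, pool $11,735.68 (≈ $17.0825 each)
Total COGS = $1,688.05 + $491.27 = $2,179.32
Ending inventory (cost pool remaining) = $11,735.68
Check: goods available $13,915.00 = COGS $2,179.32 + ending $11,735.68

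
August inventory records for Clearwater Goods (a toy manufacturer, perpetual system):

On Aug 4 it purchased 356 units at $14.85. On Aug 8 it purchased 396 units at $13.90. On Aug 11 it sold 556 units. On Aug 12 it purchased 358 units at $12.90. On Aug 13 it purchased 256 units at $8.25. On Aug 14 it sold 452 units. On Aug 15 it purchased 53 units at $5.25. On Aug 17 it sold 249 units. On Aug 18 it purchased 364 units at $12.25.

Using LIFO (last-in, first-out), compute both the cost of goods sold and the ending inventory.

Aug 11, 556 sold [LIFO — newest first]: 396 @ $13.90 + 160 @ $14.85 = $7,880.40
Aug 14, 452 sold [LIFO — newest first]: 256 @ $8.25 + 196 @ $12.90 = $4,640.40
Aug 17, 249 sold [LIFO — newest first]: 53 @ $5.25 + 162 @ $12.90 + 34 @ $14.85 = $2,872.95
Total COGS = $7,880.40 + $4,640.40 + $2,872.95 = $15,393.75
Ending inventory: 162 @ $14.85 + 364 @ $12.25 = $6,864.70
Check: goods available $22,258.45 = COGS $15,393.75 + ending $6,864.70

COGS = $15,393.75; ending inventory = $6,864.70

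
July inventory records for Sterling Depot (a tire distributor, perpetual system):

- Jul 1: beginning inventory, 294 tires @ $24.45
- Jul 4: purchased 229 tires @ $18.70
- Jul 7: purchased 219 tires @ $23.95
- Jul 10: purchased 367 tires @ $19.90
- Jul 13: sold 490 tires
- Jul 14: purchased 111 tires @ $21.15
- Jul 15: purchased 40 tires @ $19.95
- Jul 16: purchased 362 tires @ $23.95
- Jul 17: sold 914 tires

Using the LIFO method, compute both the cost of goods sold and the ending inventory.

Jul 13, 490 sold [LIFO — newest first]: 367 @ $19.90 + 123 @ $23.95 = $10,249.15
Jul 17, 914 sold [LIFO — newest first]: 362 @ $23.95 + 40 @ $19.95 + 111 @ $21.15 + 96 @ $23.95 + 229 @ $18.70 + 76 @ $24.45 = $20,255.25
Total COGS = $10,249.15 + $20,255.25 = $30,504.40
Ending inventory: 218 @ $24.45 = $5,330.10

COGS = $30,504.40; ending inventory = $5,330.10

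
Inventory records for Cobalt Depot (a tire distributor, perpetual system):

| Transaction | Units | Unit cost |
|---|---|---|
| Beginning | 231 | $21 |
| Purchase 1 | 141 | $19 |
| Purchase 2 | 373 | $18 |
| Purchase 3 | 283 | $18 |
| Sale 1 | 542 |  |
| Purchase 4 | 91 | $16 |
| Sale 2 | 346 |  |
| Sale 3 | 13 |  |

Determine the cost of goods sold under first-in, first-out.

COGS = $17,052

Sale 1 (542) [FIFO — oldest first]: 231 @ $21 + 141 @ $19 + 170 @ $18 = $10,590
Sale 2 (346) [FIFO — oldest first]: 203 @ $18 + 143 @ $18 = $6,228
Sale 3 (13) [FIFO — oldest first]: 13 @ $18 = $234
Total COGS = $10,590 + $6,228 + $234 = $17,052
Ending inventory: 127 @ $18 + 91 @ $16 = $3,742
Check: goods available $20,794 = COGS $17,052 + ending $3,742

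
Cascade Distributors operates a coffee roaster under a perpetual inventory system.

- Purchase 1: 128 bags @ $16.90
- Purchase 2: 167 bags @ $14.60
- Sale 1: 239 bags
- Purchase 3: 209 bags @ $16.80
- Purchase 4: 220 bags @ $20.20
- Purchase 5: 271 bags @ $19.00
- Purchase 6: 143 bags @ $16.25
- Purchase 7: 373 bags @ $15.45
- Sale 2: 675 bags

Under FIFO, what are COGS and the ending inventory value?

Sale 1 (239) [FIFO — oldest first]: 128 @ $16.90 + 111 @ $14.60 = $3,783.80
Sale 2 (675) [FIFO — oldest first]: 56 @ $14.60 + 209 @ $16.80 + 220 @ $20.20 + 190 @ $19.00 = $12,382.80
Total COGS = $3,783.80 + $12,382.80 = $16,166.60
Ending inventory: 81 @ $19.00 + 143 @ $16.25 + 373 @ $15.45 = $9,625.60

COGS = $16,166.60; ending inventory = $9,625.60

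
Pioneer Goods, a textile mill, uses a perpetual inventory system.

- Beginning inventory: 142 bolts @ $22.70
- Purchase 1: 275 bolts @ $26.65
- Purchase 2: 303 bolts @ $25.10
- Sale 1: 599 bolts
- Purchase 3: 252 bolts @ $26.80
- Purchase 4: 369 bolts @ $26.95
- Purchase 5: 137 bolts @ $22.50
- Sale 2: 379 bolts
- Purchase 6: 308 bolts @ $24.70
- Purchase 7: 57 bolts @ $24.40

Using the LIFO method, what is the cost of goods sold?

Sale 1 (599) [LIFO — newest first]: 303 @ $25.10 + 275 @ $26.65 + 21 @ $22.70 = $15,410.75
Sale 2 (379) [LIFO — newest first]: 137 @ $22.50 + 242 @ $26.95 = $9,604.40
Total COGS = $15,410.75 + $9,604.40 = $25,015.15
Ending inventory: 121 @ $22.70 + 252 @ $26.80 + 127 @ $26.95 + 308 @ $24.70 + 57 @ $24.40 = $21,921.35
Check: goods available $46,936.50 = COGS $25,015.15 + ending $21,921.35

COGS = $25,015.15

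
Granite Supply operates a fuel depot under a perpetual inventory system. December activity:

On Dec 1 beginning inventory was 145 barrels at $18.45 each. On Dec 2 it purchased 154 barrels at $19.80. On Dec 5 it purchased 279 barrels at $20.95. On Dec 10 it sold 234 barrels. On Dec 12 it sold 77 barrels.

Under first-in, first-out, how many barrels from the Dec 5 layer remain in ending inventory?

267

Dec 10, 234 sold [FIFO — oldest first]: 145 @ $18.45 + 89 @ $19.80 = $4,437.45
Dec 12, 77 sold [FIFO — oldest first]: 65 @ $19.80 + 12 @ $20.95 = $1,538.40
Total COGS = $4,437.45 + $1,538.40 = $5,975.85
Ending inventory: 267 @ $20.95 = $5,593.65
Check: goods available $11,569.50 = COGS $5,975.85 + ending $5,593.65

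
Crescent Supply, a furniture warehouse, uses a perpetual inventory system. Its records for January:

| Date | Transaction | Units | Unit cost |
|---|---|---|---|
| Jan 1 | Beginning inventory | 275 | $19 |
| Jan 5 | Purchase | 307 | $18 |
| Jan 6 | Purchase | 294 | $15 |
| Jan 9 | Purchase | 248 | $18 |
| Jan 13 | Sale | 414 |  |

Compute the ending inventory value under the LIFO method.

Jan 13, 414 sold [LIFO — newest first]: 248 @ $18 + 166 @ $15 = $6,954
Ending inventory: 275 @ $19 + 307 @ $18 + 128 @ $15 = $12,671
Check: goods available $19,625 = COGS $6,954 + ending $12,671

Ending inventory = $12,671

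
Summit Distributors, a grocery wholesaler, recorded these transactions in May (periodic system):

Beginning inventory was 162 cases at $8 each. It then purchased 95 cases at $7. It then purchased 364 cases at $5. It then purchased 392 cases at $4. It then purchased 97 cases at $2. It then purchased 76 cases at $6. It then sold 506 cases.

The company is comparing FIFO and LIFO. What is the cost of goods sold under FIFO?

COGS = $3,206

FIFO COGS: 162 @ $8 + 95 @ $7 + 249 @ $5 = $3,206
LIFO COGS: 76 @ $6 + 97 @ $2 + 333 @ $4 = $1,982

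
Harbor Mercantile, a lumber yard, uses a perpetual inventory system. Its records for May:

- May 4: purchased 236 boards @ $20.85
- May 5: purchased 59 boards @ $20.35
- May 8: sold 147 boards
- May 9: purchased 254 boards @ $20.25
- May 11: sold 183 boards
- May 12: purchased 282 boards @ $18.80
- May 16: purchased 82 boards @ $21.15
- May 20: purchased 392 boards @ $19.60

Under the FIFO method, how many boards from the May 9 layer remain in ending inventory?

219

May 8, 147 sold [FIFO — oldest first]: 147 @ $20.85 = $3,064.95
May 11, 183 sold [FIFO — oldest first]: 89 @ $20.85 + 59 @ $20.35 + 35 @ $20.25 = $3,765.05
Total COGS = $3,064.95 + $3,765.05 = $6,830.00
Ending inventory: 219 @ $20.25 + 282 @ $18.80 + 82 @ $21.15 + 392 @ $19.60 = $19,153.85
Check: goods available $25,983.85 = COGS $6,830.00 + ending $19,153.85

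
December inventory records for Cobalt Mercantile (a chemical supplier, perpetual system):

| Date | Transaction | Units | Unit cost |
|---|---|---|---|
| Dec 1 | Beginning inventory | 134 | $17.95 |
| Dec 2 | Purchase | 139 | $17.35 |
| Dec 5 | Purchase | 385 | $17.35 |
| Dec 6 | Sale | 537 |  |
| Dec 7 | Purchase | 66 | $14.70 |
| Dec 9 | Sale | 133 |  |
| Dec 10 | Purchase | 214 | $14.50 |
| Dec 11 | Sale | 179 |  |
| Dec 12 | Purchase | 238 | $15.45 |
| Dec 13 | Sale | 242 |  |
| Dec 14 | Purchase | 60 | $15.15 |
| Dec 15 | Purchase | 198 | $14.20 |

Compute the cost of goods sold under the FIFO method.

Dec 6, 537 sold [FIFO — oldest first]: 134 @ $17.95 + 139 @ $17.35 + 264 @ $17.35 = $9,397.35
Dec 9, 133 sold [FIFO — oldest first]: 121 @ $17.35 + 12 @ $14.70 = $2,275.75
Dec 11, 179 sold [FIFO — oldest first]: 54 @ $14.70 + 125 @ $14.50 = $2,606.30
Dec 13, 242 sold [FIFO — oldest first]: 89 @ $14.50 + 153 @ $15.45 = $3,654.35
Total COGS = $9,397.35 + $2,275.75 + $2,606.30 + $3,654.35 = $17,933.75
Ending inventory: 85 @ $15.45 + 60 @ $15.15 + 198 @ $14.20 = $5,033.85

COGS = $17,933.75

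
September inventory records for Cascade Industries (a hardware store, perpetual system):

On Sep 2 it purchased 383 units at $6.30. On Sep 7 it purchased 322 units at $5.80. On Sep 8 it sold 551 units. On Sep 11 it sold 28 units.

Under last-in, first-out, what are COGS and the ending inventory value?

Sep 8, 551 sold [LIFO — newest first]: 322 @ $5.80 + 229 @ $6.30 = $3,310.30
Sep 11, 28 sold [LIFO — newest first]: 28 @ $6.30 = $176.40
Total COGS = $3,310.30 + $176.40 = $3,486.70
Ending inventory: 126 @ $6.30 = $793.80

COGS = $3,486.70; ending inventory = $793.80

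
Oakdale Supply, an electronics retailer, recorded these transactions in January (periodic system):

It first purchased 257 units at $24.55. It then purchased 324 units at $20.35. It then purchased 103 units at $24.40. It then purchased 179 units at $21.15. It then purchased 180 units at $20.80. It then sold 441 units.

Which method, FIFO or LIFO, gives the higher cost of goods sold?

FIFO

FIFO COGS: 257 @ $24.55 + 184 @ $20.35 = $10,053.75
LIFO COGS: 180 @ $20.80 + 179 @ $21.15 + 82 @ $24.40 = $9,530.65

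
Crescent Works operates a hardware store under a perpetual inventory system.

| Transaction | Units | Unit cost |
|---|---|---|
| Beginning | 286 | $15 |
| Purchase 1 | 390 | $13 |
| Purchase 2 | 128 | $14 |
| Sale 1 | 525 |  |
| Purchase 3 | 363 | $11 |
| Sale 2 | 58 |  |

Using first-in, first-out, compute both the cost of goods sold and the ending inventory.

Sale 1 (525) [FIFO — oldest first]: 286 @ $15 + 239 @ $13 = $7,397
Sale 2 (58) [FIFO — oldest first]: 58 @ $13 = $754
Total COGS = $7,397 + $754 = $8,151
Ending inventory: 93 @ $13 + 128 @ $14 + 363 @ $11 = $6,994

COGS = $8,151; ending inventory = $6,994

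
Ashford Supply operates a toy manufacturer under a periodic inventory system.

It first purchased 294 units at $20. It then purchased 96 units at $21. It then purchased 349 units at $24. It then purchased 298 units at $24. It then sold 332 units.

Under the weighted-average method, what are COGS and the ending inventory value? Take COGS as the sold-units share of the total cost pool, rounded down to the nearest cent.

COGS = $7,499.29; ending inventory = $15,924.71

Sale 1, sell 332: 332/1037 × $23,424.00 → $7,499.29
Ending inventory (cost pool remaining) = $15,924.71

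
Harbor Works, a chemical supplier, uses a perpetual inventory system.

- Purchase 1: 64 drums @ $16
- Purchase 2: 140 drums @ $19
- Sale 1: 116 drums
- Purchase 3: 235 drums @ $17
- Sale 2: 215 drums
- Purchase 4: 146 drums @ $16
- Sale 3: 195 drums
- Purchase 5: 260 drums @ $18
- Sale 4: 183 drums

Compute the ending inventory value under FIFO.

Sale 1 (116) [FIFO — oldest first]: 64 @ $16 + 52 @ $19 = $2,012
Sale 2 (215) [FIFO — oldest first]: 88 @ $19 + 127 @ $17 = $3,831
Sale 3 (195) [FIFO — oldest first]: 108 @ $17 + 87 @ $16 = $3,228
Sale 4 (183) [FIFO — oldest first]: 59 @ $16 + 124 @ $18 = $3,176
Total COGS = $2,012 + $3,831 + $3,228 + $3,176 = $12,247
Ending inventory: 136 @ $18 = $2,448

Ending inventory = $2,448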